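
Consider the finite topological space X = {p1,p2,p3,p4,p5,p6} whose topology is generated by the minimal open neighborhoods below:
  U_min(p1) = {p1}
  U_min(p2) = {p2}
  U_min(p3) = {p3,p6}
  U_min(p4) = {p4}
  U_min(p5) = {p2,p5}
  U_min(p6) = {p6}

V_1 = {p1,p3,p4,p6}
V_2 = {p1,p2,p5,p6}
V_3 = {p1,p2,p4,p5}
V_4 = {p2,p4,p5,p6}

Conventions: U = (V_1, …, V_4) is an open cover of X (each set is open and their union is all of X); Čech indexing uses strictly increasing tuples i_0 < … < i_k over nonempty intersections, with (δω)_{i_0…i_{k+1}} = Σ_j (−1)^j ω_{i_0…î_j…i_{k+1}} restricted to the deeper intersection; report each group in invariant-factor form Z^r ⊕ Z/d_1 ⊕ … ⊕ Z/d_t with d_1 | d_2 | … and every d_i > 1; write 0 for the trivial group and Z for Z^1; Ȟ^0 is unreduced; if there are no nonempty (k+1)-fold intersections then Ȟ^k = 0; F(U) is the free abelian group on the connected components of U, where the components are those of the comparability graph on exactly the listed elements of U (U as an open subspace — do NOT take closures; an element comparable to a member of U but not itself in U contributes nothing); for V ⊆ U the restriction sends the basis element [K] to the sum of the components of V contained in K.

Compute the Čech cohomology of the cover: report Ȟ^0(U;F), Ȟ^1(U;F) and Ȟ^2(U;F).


nonempty intersections:
  V12={p1,p6} V13={p1,p4} V14={p4,p6} V23={p1,p2,p5} V24={p2,p5,p6} V34={p2,p4,p5}
  V123={p1} V124={p6} V134={p4} V234={p2,p5}
components per intersection:
  V1: {p1} {p3,p6} {p4}
  V2: {p1} {p2,p5} {p6}
  V3: {p1} {p2,p5} {p4}
  V4: {p2,p5} {p4} {p6}
  V12: {p1} {p6}
  V13: {p1} {p4}
  V14: {p4} {p6}
  V23: {p1} {p2,p5}
  V24: {p2,p5} {p6}
  V34: {p2,p5} {p4}
  V123: {p1}
  V124: {p6}
  V134: {p4}
  V234: {p2,p5}
C dims 12,12,4; δ0: rk 8, SNF 1^8; δ1: rk 4, SNF 1^4
Ȟ^0: (12−8)−0=4 ⇒ Z^4
Ȟ^1: (12−4)−8=0 ⇒ 0
Ȟ^2: (4−0)−4=0 ⇒ 0

Ȟ^0(U;F) ≅ Z^4,  Ȟ^1(U;F) ≅ 0,  Ȟ^2(U;F) ≅ 0


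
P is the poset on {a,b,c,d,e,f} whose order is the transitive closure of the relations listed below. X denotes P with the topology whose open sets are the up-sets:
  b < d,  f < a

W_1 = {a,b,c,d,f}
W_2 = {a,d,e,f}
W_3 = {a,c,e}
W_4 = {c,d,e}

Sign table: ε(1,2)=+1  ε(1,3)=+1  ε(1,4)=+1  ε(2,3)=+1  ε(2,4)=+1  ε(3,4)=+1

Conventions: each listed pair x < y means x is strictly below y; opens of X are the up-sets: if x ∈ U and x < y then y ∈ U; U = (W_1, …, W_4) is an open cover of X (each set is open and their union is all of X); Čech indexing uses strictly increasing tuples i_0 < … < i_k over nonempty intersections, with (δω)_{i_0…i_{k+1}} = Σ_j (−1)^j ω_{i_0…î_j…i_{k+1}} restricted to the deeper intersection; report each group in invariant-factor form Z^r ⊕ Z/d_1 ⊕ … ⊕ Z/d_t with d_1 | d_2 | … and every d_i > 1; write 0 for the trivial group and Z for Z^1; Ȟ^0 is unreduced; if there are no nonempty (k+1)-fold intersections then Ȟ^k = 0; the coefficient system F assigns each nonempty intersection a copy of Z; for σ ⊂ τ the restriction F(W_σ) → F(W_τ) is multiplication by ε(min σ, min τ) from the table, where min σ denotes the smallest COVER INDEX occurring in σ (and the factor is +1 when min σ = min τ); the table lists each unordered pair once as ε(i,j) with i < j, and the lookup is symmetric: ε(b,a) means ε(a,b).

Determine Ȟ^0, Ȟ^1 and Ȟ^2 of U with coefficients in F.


Ȟ^0 = Z; Ȟ^1 = 0; Ȟ^2 = Z

nerve of the cover:
  W12={a,d,f} W13={a,c} W14={c,d} W23={a,e} W24={d,e} W34={c,e}
  W123={a} W124={d} W134={c} W234={e}
C dims 4,6,4; δ0: rk 3, SNF 1^3; δ1: rk 3, SNF 1^3
Ȟ^0 = (4 − 3) − 0 = 1, so Ȟ^0 ≅ Z
Ȟ^1 = (6 − 3) − 3 = 0, so Ȟ^1 ≅ 0
Ȟ^2 = (4 − 0) − 3 = 1, so Ȟ^2 ≅ Z


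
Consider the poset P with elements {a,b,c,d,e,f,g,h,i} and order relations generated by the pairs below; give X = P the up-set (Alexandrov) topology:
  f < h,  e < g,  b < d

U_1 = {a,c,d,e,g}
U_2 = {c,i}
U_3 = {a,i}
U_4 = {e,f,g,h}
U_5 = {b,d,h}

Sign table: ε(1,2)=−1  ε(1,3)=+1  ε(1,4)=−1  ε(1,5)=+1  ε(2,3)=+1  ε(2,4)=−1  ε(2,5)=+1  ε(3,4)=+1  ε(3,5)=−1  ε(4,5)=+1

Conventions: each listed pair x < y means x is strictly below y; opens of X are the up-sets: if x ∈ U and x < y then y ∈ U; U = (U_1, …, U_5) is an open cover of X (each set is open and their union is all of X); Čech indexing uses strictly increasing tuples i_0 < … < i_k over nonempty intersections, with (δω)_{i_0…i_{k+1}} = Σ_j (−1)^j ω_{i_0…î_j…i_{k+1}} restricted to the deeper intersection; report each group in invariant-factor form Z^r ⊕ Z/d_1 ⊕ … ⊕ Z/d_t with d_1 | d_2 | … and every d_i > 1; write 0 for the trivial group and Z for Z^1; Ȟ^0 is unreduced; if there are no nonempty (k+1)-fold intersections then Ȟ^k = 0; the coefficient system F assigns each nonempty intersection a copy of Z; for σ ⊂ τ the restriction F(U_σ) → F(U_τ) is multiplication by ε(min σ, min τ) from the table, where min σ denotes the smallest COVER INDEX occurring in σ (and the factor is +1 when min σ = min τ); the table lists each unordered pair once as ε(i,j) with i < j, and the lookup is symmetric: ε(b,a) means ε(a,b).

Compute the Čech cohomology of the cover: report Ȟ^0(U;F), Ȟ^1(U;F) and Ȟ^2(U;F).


Ȟ^0 = 0,  Ȟ^1 = Z ⊕ Z/2,  Ȟ^2 = 0

nerve simplices:
  U12={c} U13={a} U14={e,g} U15={d} U23={i} U45={h}
C dims 5,6; δ0: rk 5, SNF 1^4·2
degree 0: 5−5−0 = 0 → Ȟ^0 ≅ 0
degree 1: 6−0−5 = 1 plus torsion [2] → Ȟ^1 ≅ Z ⊕ Z/2
degree 2: 0−0−0 = 0 → Ȟ^2 ≅ 0


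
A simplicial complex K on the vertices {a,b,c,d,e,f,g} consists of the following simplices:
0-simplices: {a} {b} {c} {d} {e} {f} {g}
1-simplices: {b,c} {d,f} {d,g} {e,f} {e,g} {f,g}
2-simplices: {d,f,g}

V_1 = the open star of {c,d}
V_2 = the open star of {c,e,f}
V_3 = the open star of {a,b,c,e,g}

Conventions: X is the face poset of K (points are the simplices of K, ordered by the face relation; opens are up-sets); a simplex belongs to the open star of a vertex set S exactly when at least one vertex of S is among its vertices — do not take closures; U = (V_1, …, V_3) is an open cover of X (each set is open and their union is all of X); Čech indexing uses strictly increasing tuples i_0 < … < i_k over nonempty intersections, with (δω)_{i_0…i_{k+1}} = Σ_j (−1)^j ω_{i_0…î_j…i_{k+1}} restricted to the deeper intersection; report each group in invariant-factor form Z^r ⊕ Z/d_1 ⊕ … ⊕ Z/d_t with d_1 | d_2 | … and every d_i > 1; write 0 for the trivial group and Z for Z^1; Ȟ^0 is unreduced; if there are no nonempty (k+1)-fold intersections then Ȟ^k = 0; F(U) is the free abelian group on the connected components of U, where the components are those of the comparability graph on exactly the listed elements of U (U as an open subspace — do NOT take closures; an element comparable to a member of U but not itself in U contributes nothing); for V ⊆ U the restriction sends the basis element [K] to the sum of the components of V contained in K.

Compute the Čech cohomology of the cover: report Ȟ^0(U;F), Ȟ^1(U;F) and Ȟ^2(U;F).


intersection data:
  V1={{c},{d},{b,c},{d,f},{d,g},{d,f,g}} V2={{c},{e},{f},{b,c},{d,f},{e,f},{e,g},{f,g},{d,f,g}} V3={{a},{b},{c},{e},{g},{b,c},{d,g},{e,f},{e,g},{f,g},{d,f,g}}
  V12={{c},{b,c},{d,f},{d,f,g}} V13={{c},{b,c},{d,g},{d,f,g}} V23={{c},{e},{b,c},{e,f},{e,g},{f,g},{d,f,g}}
  V123={{c},{b,c},{d,f,g}}
components per intersection:
  V1: {{c},{b,c}} {{d},{d,f},{d,g},{d,f,g}}
  V2: {{c},{b,c}} {{e},{f},{d,f},{e,f},{e,g},{f,g},{d,f,g}}
  V3: {{a}} {{b},{c},{b,c}} {{e},{g},{d,g},{e,f},{e,g},{f,g},{d,f,g}}
  V12: {{c},{b,c}} {{d,f},{d,f,g}}
  V13: {{c},{b,c}} {{d,g},{d,f,g}}
  V23: {{c},{b,c}} {{e},{e,f},{e,g}} {{f,g},{d,f,g}}
  V123: {{c},{b,c}} {{d,f,g}}
C dims 7,7,2; δ0: rk 4, SNF 1^4; δ1: rk 2, SNF 1^2
Ȟ^0 = (7 − 4) − 0 = 3, so Ȟ^0 ≅ Z^3
Ȟ^1 = (7 − 2) − 4 = 1, so Ȟ^1 ≅ Z
Ȟ^2 = (2 − 0) − 2 = 0, so Ȟ^2 ≅ 0

Ȟ^0 ≅ Z^3, Ȟ^1 ≅ Z, Ȟ^2 ≅ 0


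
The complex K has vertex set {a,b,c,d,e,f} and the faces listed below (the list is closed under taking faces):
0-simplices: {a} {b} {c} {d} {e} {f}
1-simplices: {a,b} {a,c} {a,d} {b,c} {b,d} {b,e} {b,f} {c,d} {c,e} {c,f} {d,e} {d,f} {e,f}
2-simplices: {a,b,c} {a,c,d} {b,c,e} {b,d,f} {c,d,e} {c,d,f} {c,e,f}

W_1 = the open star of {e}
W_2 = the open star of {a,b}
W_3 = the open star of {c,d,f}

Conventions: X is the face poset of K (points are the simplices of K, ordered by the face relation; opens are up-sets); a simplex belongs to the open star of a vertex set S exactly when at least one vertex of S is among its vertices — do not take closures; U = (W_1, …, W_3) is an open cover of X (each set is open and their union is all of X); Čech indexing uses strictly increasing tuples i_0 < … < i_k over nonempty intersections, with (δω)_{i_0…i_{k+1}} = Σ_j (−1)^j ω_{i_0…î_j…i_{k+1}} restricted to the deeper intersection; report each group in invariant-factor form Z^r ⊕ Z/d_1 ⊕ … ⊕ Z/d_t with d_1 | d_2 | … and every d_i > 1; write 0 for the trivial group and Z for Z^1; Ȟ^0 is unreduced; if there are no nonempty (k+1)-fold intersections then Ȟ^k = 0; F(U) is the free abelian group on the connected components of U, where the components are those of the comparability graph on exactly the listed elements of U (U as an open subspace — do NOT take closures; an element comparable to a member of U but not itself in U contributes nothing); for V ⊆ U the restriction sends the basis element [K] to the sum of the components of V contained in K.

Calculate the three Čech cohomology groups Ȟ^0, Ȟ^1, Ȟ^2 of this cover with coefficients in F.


Ȟ^0 ≅ Z,  Ȟ^1 ≅ Z,  Ȟ^2 ≅ 0

nonempty intersections:
  W1={{e},{b,e},{c,e},{d,e},{e,f},{b,c,e},{c,d,e},{c,e,f}} W2={{a},{b},{a,b},{a,c},{a,d},{b,c},{b,d},{b,e},{b,f},{a,b,c},{a,c,d},{b,c,e},{b,d,f}} W3={{c},{d},{f},{a,c},{a,d},{b,c},{b,d},{b,f},{c,d},{c,e},{c,f},{d,e},{d,f},{e,f},{a,b,c},{a,c,d},{b,c,e},{b,d,f},{c,d,e},{c,d,f},{c,e,f}}
  W12={{b,e},{b,c,e}} W13={{c,e},{d,e},{e,f},{b,c,e},{c,d,e},{c,e,f}} W23={{a,c},{a,d},{b,c},{b,d},{b,f},{a,b,c},{a,c,d},{b,c,e},{b,d,f}}
  W123={{b,c,e}}
components per intersection:
  W1: {{e},{b,e},{c,e},{d,e},{e,f},{b,c,e},{c,d,e},{c,e,f}}
  W2: {{a},{b},{a,b},{a,c},{a,d},{b,c},{b,d},{b,e},{b,f},{a,b,c},{a,c,d},{b,c,e},{b,d,f}}
  W3: {{c},{d},{f},{a,c},{a,d},{b,c},{b,d},{b,f},{c,d},{c,e},{c,f},{d,e},{d,f},{e,f},{a,b,c},{a,c,d},{b,c,e},{b,d,f},{c,d,e},{c,d,f},{c,e,f}}
  W12: {{b,e},{b,c,e}}
  W13: {{c,e},{d,e},{e,f},{b,c,e},{c,d,e},{c,e,f}}
  W23: {{a,c},{a,d},{b,c},{a,b,c},{a,c,d},{b,c,e}} {{b,d},{b,f},{b,d,f}}
  W123: {{b,c,e}}
C dims 3,4,1; δ0: rk 2, SNF 1^2; δ1: rk 1, SNF 1^1
Ȟ^0: (3−2)−0=1 ⇒ Z
Ȟ^1: (4−1)−2=1 ⇒ Z
Ȟ^2: (1−0)−1=0 ⇒ 0


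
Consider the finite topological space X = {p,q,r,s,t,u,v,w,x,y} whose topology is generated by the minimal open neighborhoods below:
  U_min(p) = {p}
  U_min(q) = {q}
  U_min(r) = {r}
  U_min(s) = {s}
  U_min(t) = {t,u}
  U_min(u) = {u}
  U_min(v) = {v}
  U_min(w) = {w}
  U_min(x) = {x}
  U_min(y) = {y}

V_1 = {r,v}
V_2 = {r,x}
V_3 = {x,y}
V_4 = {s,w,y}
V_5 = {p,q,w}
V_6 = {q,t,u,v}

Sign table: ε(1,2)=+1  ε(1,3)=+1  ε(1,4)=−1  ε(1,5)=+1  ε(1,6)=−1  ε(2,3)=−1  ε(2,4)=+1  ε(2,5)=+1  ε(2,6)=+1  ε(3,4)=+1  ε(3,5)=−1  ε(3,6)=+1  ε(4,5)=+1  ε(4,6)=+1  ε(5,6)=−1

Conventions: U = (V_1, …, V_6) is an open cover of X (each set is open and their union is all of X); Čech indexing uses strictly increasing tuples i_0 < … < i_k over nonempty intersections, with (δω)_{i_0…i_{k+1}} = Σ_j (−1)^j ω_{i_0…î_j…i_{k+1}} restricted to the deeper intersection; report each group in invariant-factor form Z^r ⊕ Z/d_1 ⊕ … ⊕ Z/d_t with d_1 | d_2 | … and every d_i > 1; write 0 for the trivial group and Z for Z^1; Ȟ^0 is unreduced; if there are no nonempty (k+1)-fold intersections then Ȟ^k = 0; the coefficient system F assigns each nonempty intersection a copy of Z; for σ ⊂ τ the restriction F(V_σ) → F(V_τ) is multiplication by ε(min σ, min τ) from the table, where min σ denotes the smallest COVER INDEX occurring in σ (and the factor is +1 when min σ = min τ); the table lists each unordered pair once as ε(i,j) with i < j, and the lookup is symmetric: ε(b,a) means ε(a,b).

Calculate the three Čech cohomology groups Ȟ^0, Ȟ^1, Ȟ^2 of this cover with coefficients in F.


Ȟ^0(U;F) ≅ 0, Ȟ^1(U;F) ≅ Z/2 and Ȟ^2(U;F) ≅ 0

nonempty intersections:
  V12={r} V16={v} V23={x} V34={y} V45={w} V56={q}
C dims 6,6; δ0: rk 6, SNF 1^5·2
Ȟ^0: (6−6)−0=0 ⇒ 0
Ȟ^1: (6−0)−6=0 plus torsion [2] ⇒ Z/2
Ȟ^2: (0−0)−0=0 ⇒ 0


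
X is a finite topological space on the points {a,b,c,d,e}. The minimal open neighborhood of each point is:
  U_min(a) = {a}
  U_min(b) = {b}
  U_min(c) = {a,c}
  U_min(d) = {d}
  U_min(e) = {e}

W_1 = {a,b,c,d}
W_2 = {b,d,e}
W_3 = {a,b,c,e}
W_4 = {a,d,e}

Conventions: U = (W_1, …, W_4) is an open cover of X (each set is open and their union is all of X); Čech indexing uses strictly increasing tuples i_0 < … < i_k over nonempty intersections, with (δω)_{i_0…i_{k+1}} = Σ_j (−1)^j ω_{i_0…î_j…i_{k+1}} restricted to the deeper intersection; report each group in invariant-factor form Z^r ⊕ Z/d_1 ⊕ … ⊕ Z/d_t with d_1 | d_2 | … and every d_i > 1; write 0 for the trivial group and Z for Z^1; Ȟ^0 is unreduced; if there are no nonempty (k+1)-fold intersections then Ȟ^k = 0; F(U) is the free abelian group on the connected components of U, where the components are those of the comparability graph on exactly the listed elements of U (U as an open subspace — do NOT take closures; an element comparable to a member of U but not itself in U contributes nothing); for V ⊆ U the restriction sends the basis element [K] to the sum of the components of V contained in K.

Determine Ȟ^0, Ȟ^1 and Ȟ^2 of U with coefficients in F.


Ȟ^0(U;F) ≅ Z^4, Ȟ^1(U;F) ≅ 0, Ȟ^2(U;F) ≅ 0

nonempty intersections:
  W12={b,d} W13={a,b,c} W14={a,d} W23={b,e} W24={d,e} W34={a,e}
  W123={b} W124={d} W134={a} W234={e}
components per intersection:
  W1: {a,c} {b} {d}
  W2: {b} {d} {e}
  W3: {a,c} {b} {e}
  W4: {a} {d} {e}
  W12: {b} {d}
  W13: {a,c} {b}
  W14: {a} {d}
  W23: {b} {e}
  W24: {d} {e}
  W34: {a} {e}
  W123: {b}
  W124: {d}
  W134: {a}
  W234: {e}
C dims 12,12,4; δ0: rk 8, SNF 1^8; δ1: rk 4, SNF 1^4
Ȟ^0: (12−8)−0=4 ⇒ Z^4
Ȟ^1: (12−4)−8=0 ⇒ 0
Ȟ^2: (4−0)−4=0 ⇒ 0


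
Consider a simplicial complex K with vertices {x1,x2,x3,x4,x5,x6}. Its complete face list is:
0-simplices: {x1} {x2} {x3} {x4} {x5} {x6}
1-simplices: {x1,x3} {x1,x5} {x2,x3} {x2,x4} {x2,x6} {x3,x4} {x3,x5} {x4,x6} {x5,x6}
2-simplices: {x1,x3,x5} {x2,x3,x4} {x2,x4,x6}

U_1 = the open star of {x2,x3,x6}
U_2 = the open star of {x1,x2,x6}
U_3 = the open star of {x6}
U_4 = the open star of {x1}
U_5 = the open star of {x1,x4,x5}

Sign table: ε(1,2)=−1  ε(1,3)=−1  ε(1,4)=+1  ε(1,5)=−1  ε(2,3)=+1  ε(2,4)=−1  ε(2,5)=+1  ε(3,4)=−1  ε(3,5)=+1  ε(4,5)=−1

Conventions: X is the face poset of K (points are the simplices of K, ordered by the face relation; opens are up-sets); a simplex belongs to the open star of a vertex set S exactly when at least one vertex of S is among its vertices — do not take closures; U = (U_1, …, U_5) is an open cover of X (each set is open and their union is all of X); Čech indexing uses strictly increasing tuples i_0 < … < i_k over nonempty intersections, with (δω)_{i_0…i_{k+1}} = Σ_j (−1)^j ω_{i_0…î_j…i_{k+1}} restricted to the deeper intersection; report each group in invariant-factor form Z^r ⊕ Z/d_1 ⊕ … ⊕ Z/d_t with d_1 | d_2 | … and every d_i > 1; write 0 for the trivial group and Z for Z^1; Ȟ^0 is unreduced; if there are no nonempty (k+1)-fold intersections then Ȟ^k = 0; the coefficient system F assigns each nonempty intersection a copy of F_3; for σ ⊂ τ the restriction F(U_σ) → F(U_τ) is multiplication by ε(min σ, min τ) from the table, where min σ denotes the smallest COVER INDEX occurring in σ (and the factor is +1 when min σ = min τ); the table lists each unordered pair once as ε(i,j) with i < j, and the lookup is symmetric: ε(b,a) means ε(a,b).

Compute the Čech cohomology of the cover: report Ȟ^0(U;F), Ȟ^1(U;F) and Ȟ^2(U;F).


Ȟ^0(U;F) ≅ Z/3, Ȟ^1(U;F) ≅ 0, Ȟ^2(U;F) ≅ 0

nerve of the cover:
  U1={{x2},{x3},{x6},{x1,x3},{x2,x3},{x2,x4},{x2,x6},{x3,x4},{x3,x5},{x4,x6},{x5,x6},{x1,x3,x5},{x2,x3,x4},{x2,x4,x6}} U2={{x1},{x2},{x6},{x1,x3},{x1,x5},{x2,x3},{x2,x4},{x2,x6},{x4,x6},{x5,x6},{x1,x3,x5},{x2,x3,x4},{x2,x4,x6}} U3={{x6},{x2,x6},{x4,x6},{x5,x6},{x2,x4,x6}} U4={{x1},{x1,x3},{x1,x5},{x1,x3,x5}} U5={{x1},{x4},{x5},{x1,x3},{x1,x5},{x2,x4},{x3,x4},{x3,x5},{x4,x6},{x5,x6},{x1,x3,x5},{x2,x3,x4},{x2,x4,x6}}
  U12={{x2},{x6},{x1,x3},{x2,x3},{x2,x4},{x2,x6},{x4,x6},{x5,x6},{x1,x3,x5},{x2,x3,x4},{x2,x4,x6}} U13={{x6},{x2,x6},{x4,x6},{x5,x6},{x2,x4,x6}} U14={{x1,x3},{x1,x3,x5}} U15={{x1,x3},{x2,x4},{x3,x4},{x3,x5},{x4,x6},{x5,x6},{x1,x3,x5},{x2,x3,x4},{x2,x4,x6}} U23={{x6},{x2,x6},{x4,x6},{x5,x6},{x2,x4,x6}} U24={{x1},{x1,x3},{x1,x5},{x1,x3,x5}} U25={{x1},{x1,x3},{x1,x5},{x2,x4},{x4,x6},{x5,x6},{x1,x3,x5},{x2,x3,x4},{x2,x4,x6}} U35={{x4,x6},{x5,x6},{x2,x4,x6}} U45={{x1},{x1,x3},{x1,x5},{x1,x3,x5}}
  U123={{x6},{x2,x6},{x4,x6},{x5,x6},{x2,x4,x6}} U124={{x1,x3},{x1,x3,x5}} U125={{x1,x3},{x2,x4},{x4,x6},{x5,x6},{x1,x3,x5},{x2,x3,x4},{x2,x4,x6}} U135={{x4,x6},{x5,x6},{x2,x4,x6}} U145={{x1,x3},{x1,x3,x5}} U235={{x4,x6},{x5,x6},{x2,x4,x6}} U245={{x1},{x1,x3},{x1,x5},{x1,x3,x5}}
  U1235={{x4,x6},{x5,x6},{x2,x4,x6}} U1245={{x1,x3},{x1,x3,x5}}
C dims 5,9,7,2; δ0: rk_F3 4; δ1: rk_F3 5; δ2: rk_F3 2
Ȟ^0 = (5 − 4) − 0 = 1, so Ȟ^0 ≅ Z/3
Ȟ^1 = (9 − 5) − 4 = 0, so Ȟ^1 ≅ 0
Ȟ^2 = (7 − 2) − 5 = 0, so Ȟ^2 ≅ 0


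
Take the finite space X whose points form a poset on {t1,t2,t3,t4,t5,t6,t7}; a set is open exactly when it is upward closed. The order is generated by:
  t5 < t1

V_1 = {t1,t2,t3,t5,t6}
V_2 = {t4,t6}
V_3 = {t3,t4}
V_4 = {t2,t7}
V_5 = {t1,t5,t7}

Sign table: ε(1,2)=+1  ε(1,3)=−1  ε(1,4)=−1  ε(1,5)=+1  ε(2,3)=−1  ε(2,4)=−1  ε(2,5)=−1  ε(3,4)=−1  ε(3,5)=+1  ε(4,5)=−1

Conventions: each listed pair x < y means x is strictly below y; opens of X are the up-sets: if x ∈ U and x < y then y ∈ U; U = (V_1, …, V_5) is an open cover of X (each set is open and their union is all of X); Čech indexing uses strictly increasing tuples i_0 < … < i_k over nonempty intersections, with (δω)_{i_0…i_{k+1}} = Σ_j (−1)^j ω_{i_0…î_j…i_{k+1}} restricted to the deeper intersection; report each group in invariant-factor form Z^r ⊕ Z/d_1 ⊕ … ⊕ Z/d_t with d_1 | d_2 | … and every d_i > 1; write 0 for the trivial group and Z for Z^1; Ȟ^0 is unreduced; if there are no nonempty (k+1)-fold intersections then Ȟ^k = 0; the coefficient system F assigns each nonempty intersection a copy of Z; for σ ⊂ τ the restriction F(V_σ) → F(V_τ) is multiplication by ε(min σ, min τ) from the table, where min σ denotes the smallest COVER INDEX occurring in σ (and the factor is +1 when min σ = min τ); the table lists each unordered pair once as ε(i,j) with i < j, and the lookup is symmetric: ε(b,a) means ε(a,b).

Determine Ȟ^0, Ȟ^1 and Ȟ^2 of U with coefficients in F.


Ȟ^0(U;F) ≅ Z,  Ȟ^1(U;F) ≅ Z^2,  Ȟ^2(U;F) ≅ 0

cover nerve:
  V12={t6} V13={t3} V14={t2} V15={t1,t5} V23={t4} V45={t7}
C dims 5,6; δ0: rk 4, SNF 1^4
Ȟ^0: (5−4)−0=1 ⇒ Z
Ȟ^1: (6−0)−4=2 ⇒ Z^2
Ȟ^2: (0−0)−0=0 ⇒ 0


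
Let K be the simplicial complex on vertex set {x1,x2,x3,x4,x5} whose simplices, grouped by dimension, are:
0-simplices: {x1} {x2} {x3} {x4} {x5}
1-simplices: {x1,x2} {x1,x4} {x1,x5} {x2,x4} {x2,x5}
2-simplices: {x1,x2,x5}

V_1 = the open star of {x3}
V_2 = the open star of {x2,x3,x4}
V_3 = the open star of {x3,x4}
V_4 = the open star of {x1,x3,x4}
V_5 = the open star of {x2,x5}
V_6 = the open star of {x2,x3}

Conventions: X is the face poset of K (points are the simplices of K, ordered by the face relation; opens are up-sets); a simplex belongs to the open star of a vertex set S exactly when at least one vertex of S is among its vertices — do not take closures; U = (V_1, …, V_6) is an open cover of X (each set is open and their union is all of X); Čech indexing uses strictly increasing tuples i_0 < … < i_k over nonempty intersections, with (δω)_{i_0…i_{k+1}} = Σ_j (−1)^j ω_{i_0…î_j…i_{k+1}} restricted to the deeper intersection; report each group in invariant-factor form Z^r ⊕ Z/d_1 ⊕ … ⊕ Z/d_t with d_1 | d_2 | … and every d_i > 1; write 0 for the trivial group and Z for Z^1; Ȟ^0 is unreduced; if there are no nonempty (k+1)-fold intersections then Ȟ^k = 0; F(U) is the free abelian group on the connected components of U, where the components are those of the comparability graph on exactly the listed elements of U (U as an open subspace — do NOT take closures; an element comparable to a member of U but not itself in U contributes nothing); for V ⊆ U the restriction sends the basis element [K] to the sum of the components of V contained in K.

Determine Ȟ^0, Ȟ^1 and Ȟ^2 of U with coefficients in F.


nonempty intersections:
  V1={{x3}} V2={{x2},{x3},{x4},{x1,x2},{x1,x4},{x2,x4},{x2,x5},{x1,x2,x5}} V3={{x3},{x4},{x1,x4},{x2,x4}} V4={{x1},{x3},{x4},{x1,x2},{x1,x4},{x1,x5},{x2,x4},{x1,x2,x5}} V5={{x2},{x5},{x1,x2},{x1,x5},{x2,x4},{x2,x5},{x1,x2,x5}} V6={{x2},{x3},{x1,x2},{x2,x4},{x2,x5},{x1,x2,x5}}
  V12={{x3}} V13={{x3}} V14={{x3}} V16={{x3}} V23={{x3},{x4},{x1,x4},{x2,x4}} V24={{x3},{x4},{x1,x2},{x1,x4},{x2,x4},{x1,x2,x5}} V25={{x2},{x1,x2},{x2,x4},{x2,x5},{x1,x2,x5}} V26={{x2},{x3},{x1,x2},{x2,x4},{x2,x5},{x1,x2,x5}} V34={{x3},{x4},{x1,x4},{x2,x4}} V35={{x2,x4}} V36={{x3},{x2,x4}} V45={{x1,x2},{x1,x5},{x2,x4},{x1,x2,x5}} V46={{x3},{x1,x2},{x2,x4},{x1,x2,x5}} V56={{x2},{x1,x2},{x2,x4},{x2,x5},{x1,x2,x5}}
  V123={{x3}} V124={{x3}} V126={{x3}} V134={{x3}} V136={{x3}} V146={{x3}} V234={{x3},{x4},{x1,x4},{x2,x4}} V235={{x2,x4}} V236={{x3},{x2,x4}} V245={{x1,x2},{x2,x4},{x1,x2,x5}} V246={{x3},{x1,x2},{x2,x4},{x1,x2,x5}} V256={{x2},{x1,x2},{x2,x4},{x2,x5},{x1,x2,x5}} V345={{x2,x4}} V346={{x3},{x2,x4}} V356={{x2,x4}} V456={{x1,x2},{x2,x4},{x1,x2,x5}}
  V1234={{x3}} V1236={{x3}} V1246={{x3}} V1346={{x3}} V2345={{x2,x4}} V2346={{x3},{x2,x4}} V2356={{x2,x4}} V2456={{x1,x2},{x2,x4},{x1,x2,x5}} V3456={{x2,x4}}
  V12346={{x3}} V23456={{x2,x4}}
components per intersection:
  V1: {{x3}}
  V2: {{x2},{x4},{x1,x2},{x1,x4},{x2,x4},{x2,x5},{x1,x2,x5}} {{x3}}
  V3: {{x3}} {{x4},{x1,x4},{x2,x4}}
  V4: {{x1},{x4},{x1,x2},{x1,x4},{x1,x5},{x2,x4},{x1,x2,x5}} {{x3}}
  V5: {{x2},{x5},{x1,x2},{x1,x5},{x2,x4},{x2,x5},{x1,x2,x5}}
  V6: {{x2},{x1,x2},{x2,x4},{x2,x5},{x1,x2,x5}} {{x3}}
  V12: {{x3}}
  V13: {{x3}}
  V14: {{x3}}
  V16: {{x3}}
  V23: {{x3}} {{x4},{x1,x4},{x2,x4}}
  V24: {{x3}} {{x4},{x1,x4},{x2,x4}} {{x1,x2},{x1,x2,x5}}
  V25: {{x2},{x1,x2},{x2,x4},{x2,x5},{x1,x2,x5}}
  V26: {{x2},{x1,x2},{x2,x4},{x2,x5},{x1,x2,x5}} {{x3}}
  V34: {{x3}} {{x4},{x1,x4},{x2,x4}}
  V35: {{x2,x4}}
  V36: {{x3}} {{x2,x4}}
  V45: {{x1,x2},{x1,x5},{x1,x2,x5}} {{x2,x4}}
  V46: {{x3}} {{x1,x2},{x1,x2,x5}} {{x2,x4}}
  V56: {{x2},{x1,x2},{x2,x4},{x2,x5},{x1,x2,x5}}
  V123: {{x3}}
  V124: {{x3}}
  V126: {{x3}}
  V134: {{x3}}
  V136: {{x3}}
  V146: {{x3}}
  V234: {{x3}} {{x4},{x1,x4},{x2,x4}}
  V235: {{x2,x4}}
  V236: {{x3}} {{x2,x4}}
  V245: {{x1,x2},{x1,x2,x5}} {{x2,x4}}
  V246: {{x3}} {{x1,x2},{x1,x2,x5}} {{x2,x4}}
  V256: {{x2},{x1,x2},{x2,x4},{x2,x5},{x1,x2,x5}}
  V345: {{x2,x4}}
  V346: {{x3}} {{x2,x4}}
  V356: {{x2,x4}}
  V456: {{x1,x2},{x1,x2,x5}} {{x2,x4}}
  V1234: {{x3}}
  V1236: {{x3}}
  V1246: {{x3}}
  V1346: {{x3}}
  V2345: {{x2,x4}}
  V2346: {{x3}} {{x2,x4}}
  V2356: {{x2,x4}}
  V2456: {{x1,x2},{x1,x2,x5}} {{x2,x4}}
  V3456: {{x2,x4}}
  V12346: {{x3}}
  V23456: {{x2,x4}}
C dims 10,23,23,11; δ0: rk 8, SNF 1^8; δ1: rk 14, SNF 1^14; δ2: rk 9, SNF 1^9
Ȟ^0: (10−8)−0=2 ⇒ Z^2
Ȟ^1: (23−14)−8=1 ⇒ Z
Ȟ^2: (23−9)−14=0 ⇒ 0

Ȟ^0(U;F) ≅ Z^2,  Ȟ^1(U;F) ≅ Z,  Ȟ^2(U;F) ≅ 0


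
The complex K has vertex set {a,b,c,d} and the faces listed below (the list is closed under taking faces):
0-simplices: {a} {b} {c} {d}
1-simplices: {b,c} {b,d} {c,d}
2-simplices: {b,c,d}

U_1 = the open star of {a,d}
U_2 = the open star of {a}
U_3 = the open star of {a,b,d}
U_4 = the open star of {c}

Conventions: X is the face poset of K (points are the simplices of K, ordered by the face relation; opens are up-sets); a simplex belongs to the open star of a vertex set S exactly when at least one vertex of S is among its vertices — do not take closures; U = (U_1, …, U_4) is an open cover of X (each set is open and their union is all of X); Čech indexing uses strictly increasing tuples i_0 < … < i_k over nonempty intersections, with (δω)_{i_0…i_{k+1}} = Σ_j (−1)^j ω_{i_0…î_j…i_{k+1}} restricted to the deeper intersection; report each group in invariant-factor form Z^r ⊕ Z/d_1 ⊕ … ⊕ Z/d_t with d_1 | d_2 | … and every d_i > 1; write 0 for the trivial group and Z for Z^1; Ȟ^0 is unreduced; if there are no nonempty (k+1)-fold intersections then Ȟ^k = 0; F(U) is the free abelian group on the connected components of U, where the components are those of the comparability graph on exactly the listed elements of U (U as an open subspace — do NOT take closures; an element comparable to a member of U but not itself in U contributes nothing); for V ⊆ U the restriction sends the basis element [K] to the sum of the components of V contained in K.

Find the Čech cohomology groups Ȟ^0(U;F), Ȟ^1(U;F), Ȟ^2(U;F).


nerve simplices:
  U1={{a},{d},{b,d},{c,d},{b,c,d}} U2={{a}} U3={{a},{b},{d},{b,c},{b,d},{c,d},{b,c,d}} U4={{c},{b,c},{c,d},{b,c,d}}
  U12={{a}} U13={{a},{d},{b,d},{c,d},{b,c,d}} U14={{c,d},{b,c,d}} U23={{a}} U34={{b,c},{c,d},{b,c,d}}
  U123={{a}} U134={{c,d},{b,c,d}}
components per intersection:
  U1: {{a}} {{d},{b,d},{c,d},{b,c,d}}
  U2: {{a}}
  U3: {{a}} {{b},{d},{b,c},{b,d},{c,d},{b,c,d}}
  U4: {{c},{b,c},{c,d},{b,c,d}}
  U12: {{a}}
  U13: {{a}} {{d},{b,d},{c,d},{b,c,d}}
  U14: {{c,d},{b,c,d}}
  U23: {{a}}
  U34: {{b,c},{c,d},{b,c,d}}
  U123: {{a}}
  U134: {{c,d},{b,c,d}}
C dims 6,6,2; δ0: rk 4, SNF 1^4; δ1: rk 2, SNF 1^2
degree 0: 6−4−0 = 2 → Ȟ^0 ≅ Z^2
degree 1: 6−2−4 = 0 → Ȟ^1 ≅ 0
degree 2: 2−0−2 = 0 → Ȟ^2 ≅ 0

Ȟ^0 ≅ Z^2,  Ȟ^1 ≅ 0,  Ȟ^2 ≅ 0


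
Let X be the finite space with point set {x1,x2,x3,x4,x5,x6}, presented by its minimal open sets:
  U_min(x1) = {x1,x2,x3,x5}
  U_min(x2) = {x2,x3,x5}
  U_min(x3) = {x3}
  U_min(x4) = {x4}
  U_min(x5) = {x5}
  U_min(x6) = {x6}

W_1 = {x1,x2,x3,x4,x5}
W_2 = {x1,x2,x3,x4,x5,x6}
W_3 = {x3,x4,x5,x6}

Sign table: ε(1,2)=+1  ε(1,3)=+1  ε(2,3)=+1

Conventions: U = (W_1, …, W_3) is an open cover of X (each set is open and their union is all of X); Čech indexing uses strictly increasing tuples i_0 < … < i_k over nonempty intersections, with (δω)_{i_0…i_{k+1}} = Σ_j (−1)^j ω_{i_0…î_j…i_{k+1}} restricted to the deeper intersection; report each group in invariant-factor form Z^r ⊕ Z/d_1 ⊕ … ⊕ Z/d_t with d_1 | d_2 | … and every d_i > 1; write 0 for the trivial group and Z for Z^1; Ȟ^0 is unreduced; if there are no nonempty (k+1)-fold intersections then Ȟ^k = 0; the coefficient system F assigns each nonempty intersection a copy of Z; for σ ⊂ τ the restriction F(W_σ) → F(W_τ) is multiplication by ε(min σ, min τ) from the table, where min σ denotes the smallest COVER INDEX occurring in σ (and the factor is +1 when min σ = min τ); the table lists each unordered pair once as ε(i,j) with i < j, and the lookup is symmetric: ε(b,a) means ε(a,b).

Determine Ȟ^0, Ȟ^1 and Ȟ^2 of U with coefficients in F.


cover nerve:
  W12={x1,x2,x3,x4,x5} W13={x3,x4,x5} W23={x3,x4,x5,x6}
  W123={x3,x4,x5}
C dims 3,3,1; δ0: rk 2, SNF 1^2; δ1: rk 1, SNF 1^1
Ȟ^0: (3−2)−0=1 ⇒ Z
Ȟ^1: (3−1)−2=0 ⇒ 0
Ȟ^2: (1−0)−1=0 ⇒ 0

Ȟ^0 ≅ Z; Ȟ^1 ≅ 0; Ȟ^2 ≅ 0


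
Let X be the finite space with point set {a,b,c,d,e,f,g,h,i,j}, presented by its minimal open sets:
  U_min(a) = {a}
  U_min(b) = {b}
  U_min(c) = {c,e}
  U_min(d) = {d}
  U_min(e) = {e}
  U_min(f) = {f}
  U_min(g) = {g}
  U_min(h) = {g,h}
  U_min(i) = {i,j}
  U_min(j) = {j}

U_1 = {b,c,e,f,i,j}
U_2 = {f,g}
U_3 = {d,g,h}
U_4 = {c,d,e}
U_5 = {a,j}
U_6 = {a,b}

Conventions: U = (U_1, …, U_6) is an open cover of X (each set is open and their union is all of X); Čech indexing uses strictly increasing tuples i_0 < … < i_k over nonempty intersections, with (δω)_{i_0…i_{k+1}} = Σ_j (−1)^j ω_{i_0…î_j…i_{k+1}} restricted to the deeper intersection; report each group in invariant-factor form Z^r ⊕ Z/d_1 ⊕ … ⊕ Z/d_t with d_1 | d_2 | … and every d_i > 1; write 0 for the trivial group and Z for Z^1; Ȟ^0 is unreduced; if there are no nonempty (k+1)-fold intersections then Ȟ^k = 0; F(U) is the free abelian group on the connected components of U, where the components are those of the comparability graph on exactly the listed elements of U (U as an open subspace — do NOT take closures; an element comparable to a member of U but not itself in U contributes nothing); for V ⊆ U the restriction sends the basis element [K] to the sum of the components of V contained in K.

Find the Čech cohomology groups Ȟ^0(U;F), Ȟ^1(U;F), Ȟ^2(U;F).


intersection data:
  U12={f} U14={c,e} U15={j} U16={b} U23={g} U34={d} U56={a}
components per intersection:
  U1: {b} {c,e} {f} {i,j}
  U2: {f} {g}
  U3: {d} {g,h}
  U4: {c,e} {d}
  U5: {a} {j}
  U6: {a} {b}
  U12: {f}
  U14: {c,e}
  U15: {j}
  U16: {b}
  U23: {g}
  U34: {d}
  U56: {a}
C dims 14,7; δ0: rk 7, SNF 1^7
Ȟ^0 = (14 − 7) − 0 = 7, so Ȟ^0 ≅ Z^7
Ȟ^1 = (7 − 0) − 7 = 0, so Ȟ^1 ≅ 0
Ȟ^2 = (0 − 0) − 0 = 0, so Ȟ^2 ≅ 0

Ȟ^0 ≅ Z^7; Ȟ^1 ≅ 0; Ȟ^2 ≅ 0


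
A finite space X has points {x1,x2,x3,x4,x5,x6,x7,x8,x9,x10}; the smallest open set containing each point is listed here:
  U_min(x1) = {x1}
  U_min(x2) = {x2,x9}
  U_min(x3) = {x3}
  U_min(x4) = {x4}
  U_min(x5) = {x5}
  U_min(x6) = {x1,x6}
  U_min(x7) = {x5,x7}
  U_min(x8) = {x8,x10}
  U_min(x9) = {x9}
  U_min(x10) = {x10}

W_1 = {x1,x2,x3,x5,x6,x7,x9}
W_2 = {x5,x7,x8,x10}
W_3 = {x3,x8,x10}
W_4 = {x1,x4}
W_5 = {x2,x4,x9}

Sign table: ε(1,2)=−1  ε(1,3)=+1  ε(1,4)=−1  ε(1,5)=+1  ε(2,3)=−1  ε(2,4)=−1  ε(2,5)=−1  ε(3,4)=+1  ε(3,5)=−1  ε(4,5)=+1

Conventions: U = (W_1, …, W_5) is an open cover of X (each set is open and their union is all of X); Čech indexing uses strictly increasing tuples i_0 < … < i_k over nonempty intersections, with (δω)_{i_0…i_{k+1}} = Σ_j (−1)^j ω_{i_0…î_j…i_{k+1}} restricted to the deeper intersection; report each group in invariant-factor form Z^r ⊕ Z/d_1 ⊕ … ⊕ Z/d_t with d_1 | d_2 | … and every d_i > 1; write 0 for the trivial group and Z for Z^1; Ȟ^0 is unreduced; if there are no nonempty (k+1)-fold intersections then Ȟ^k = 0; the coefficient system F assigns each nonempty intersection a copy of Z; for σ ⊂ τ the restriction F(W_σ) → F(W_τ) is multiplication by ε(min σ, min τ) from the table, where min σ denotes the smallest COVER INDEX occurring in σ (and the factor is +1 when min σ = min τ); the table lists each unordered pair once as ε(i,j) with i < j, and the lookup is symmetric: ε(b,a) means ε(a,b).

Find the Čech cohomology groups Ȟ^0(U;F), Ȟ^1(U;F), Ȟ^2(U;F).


Ȟ^0 = 0, Ȟ^1 = Z ⊕ Z/2 and Ȟ^2 = 0

intersection data:
  W12={x5,x7} W13={x3} W14={x1} W15={x2,x9} W23={x8,x10} W45={x4}
C dims 5,6; δ0: rk 5, SNF 1^4·2
Ȟ^0 = (5 − 5) − 0 = 0, so Ȟ^0 ≅ 0
Ȟ^1 = (6 − 0) − 5 = 1 plus torsion [2], so Ȟ^1 ≅ Z ⊕ Z/2
Ȟ^2 = (0 − 0) − 0 = 0, so Ȟ^2 ≅ 0


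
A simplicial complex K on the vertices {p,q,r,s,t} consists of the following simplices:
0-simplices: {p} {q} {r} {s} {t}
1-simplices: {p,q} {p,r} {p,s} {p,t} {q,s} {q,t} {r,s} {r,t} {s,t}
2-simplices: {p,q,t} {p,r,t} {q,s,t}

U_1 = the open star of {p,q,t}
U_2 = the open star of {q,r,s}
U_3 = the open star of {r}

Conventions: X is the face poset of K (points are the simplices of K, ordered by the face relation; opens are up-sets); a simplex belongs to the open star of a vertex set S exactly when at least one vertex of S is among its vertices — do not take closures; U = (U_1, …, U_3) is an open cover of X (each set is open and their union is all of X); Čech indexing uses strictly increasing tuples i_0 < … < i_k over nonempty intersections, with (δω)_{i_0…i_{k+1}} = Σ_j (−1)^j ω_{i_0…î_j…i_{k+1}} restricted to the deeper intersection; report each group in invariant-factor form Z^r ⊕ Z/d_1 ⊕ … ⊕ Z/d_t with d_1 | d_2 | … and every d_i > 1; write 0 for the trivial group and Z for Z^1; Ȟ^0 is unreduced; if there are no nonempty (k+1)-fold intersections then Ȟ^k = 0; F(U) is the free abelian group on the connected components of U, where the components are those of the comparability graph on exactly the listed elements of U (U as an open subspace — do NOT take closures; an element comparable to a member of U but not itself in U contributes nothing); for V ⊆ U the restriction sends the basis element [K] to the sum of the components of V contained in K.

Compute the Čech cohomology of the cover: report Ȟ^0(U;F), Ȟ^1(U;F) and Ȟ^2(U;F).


Ȟ^0 ≅ Z, Ȟ^1 ≅ Z^2 and Ȟ^2 ≅ 0

cover nerve:
  U1={{p},{q},{t},{p,q},{p,r},{p,s},{p,t},{q,s},{q,t},{r,t},{s,t},{p,q,t},{p,r,t},{q,s,t}} U2={{q},{r},{s},{p,q},{p,r},{p,s},{q,s},{q,t},{r,s},{r,t},{s,t},{p,q,t},{p,r,t},{q,s,t}} U3={{r},{p,r},{r,s},{r,t},{p,r,t}}
  U12={{q},{p,q},{p,r},{p,s},{q,s},{q,t},{r,t},{s,t},{p,q,t},{p,r,t},{q,s,t}} U13={{p,r},{r,t},{p,r,t}} U23={{r},{p,r},{r,s},{r,t},{p,r,t}}
  U123={{p,r},{r,t},{p,r,t}}
components per intersection:
  U1: {{p},{q},{t},{p,q},{p,r},{p,s},{p,t},{q,s},{q,t},{r,t},{s,t},{p,q,t},{p,r,t},{q,s,t}}
  U2: {{q},{r},{s},{p,q},{p,r},{p,s},{q,s},{q,t},{r,s},{r,t},{s,t},{p,q,t},{p,r,t},{q,s,t}}
  U3: {{r},{p,r},{r,s},{r,t},{p,r,t}}
  U12: {{q},{p,q},{q,s},{q,t},{s,t},{p,q,t},{q,s,t}} {{p,r},{r,t},{p,r,t}} {{p,s}}
  U13: {{p,r},{r,t},{p,r,t}}
  U23: {{r},{p,r},{r,s},{r,t},{p,r,t}}
  U123: {{p,r},{r,t},{p,r,t}}
C dims 3,5,1; δ0: rk 2, SNF 1^2; δ1: rk 1, SNF 1^1
Ȟ^0: (3−2)−0=1 ⇒ Z
Ȟ^1: (5−1)−2=2 ⇒ Z^2
Ȟ^2: (1−0)−1=0 ⇒ 0


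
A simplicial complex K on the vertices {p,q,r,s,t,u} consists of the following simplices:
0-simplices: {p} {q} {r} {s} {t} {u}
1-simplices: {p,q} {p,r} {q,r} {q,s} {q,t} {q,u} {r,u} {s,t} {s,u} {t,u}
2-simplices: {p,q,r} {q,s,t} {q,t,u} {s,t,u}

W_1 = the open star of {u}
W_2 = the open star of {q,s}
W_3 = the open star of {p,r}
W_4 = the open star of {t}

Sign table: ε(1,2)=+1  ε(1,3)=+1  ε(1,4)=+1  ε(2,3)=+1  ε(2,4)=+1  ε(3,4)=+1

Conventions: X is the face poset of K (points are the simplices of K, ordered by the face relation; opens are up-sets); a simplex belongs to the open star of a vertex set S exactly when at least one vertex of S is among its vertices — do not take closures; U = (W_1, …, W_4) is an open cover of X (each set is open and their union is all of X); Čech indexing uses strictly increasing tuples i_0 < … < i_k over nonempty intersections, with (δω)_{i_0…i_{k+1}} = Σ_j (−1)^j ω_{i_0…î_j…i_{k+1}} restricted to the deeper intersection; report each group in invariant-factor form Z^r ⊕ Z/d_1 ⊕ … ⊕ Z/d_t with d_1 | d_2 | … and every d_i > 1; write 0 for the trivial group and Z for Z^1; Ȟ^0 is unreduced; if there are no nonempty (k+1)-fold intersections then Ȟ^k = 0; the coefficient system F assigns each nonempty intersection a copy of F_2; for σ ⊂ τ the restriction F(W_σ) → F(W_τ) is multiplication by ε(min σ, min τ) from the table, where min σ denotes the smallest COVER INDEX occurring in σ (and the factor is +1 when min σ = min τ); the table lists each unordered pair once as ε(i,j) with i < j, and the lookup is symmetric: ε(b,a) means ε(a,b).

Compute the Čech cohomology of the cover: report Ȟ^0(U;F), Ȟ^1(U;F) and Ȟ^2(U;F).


cover nerve:
  W1={{u},{q,u},{r,u},{s,u},{t,u},{q,t,u},{s,t,u}} W2={{q},{s},{p,q},{q,r},{q,s},{q,t},{q,u},{s,t},{s,u},{p,q,r},{q,s,t},{q,t,u},{s,t,u}} W3={{p},{r},{p,q},{p,r},{q,r},{r,u},{p,q,r}} W4={{t},{q,t},{s,t},{t,u},{q,s,t},{q,t,u},{s,t,u}}
  W12={{q,u},{s,u},{q,t,u},{s,t,u}} W13={{r,u}} W14={{t,u},{q,t,u},{s,t,u}} W23={{p,q},{q,r},{p,q,r}} W24={{q,t},{s,t},{q,s,t},{q,t,u},{s,t,u}}
  W124={{q,t,u},{s,t,u}}
C dims 4,5,1; δ0: rk_F2 3; δ1: rk_F2 1
Ȟ^0: (4−3)−0=1 ⇒ Z/2
Ȟ^1: (5−1)−3=1 ⇒ Z/2
Ȟ^2: (1−0)−1=0 ⇒ 0

Ȟ^0 = Z/2, Ȟ^1 = Z/2 and Ȟ^2 = 0


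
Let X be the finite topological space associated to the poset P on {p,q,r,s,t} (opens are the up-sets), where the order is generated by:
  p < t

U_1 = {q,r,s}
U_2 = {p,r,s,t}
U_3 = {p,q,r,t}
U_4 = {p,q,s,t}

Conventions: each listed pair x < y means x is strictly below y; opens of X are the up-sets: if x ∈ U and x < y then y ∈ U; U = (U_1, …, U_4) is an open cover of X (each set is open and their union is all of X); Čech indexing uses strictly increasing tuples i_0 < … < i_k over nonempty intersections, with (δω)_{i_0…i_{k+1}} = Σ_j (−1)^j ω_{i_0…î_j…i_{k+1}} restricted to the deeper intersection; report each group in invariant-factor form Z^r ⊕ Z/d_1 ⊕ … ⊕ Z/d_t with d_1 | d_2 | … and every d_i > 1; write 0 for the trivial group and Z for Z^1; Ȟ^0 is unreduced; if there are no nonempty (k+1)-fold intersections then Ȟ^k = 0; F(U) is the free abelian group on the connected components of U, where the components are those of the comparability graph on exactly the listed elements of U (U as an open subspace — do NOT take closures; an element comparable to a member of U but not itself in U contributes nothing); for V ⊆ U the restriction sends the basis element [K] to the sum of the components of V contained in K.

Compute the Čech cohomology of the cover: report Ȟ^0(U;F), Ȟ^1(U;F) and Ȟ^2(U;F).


nonempty intersections:
  U12={r,s} U13={q,r} U14={q,s} U23={p,r,t} U24={p,s,t} U34={p,q,t}
  U123={r} U124={s} U134={q} U234={p,t}
components per intersection:
  U1: {q} {r} {s}
  U2: {p,t} {r} {s}
  U3: {p,t} {q} {r}
  U4: {p,t} {q} {s}
  U12: {r} {s}
  U13: {q} {r}
  U14: {q} {s}
  U23: {p,t} {r}
  U24: {p,t} {s}
  U34: {p,t} {q}
  U123: {r}
  U124: {s}
  U134: {q}
  U234: {p,t}
C dims 12,12,4; δ0: rk 8, SNF 1^8; δ1: rk 4, SNF 1^4
Ȟ^0: (12−8)−0=4 ⇒ Z^4
Ȟ^1: (12−4)−8=0 ⇒ 0
Ȟ^2: (4−0)−4=0 ⇒ 0

Ȟ^0 = Z^4,  Ȟ^1 = 0,  Ȟ^2 = 0


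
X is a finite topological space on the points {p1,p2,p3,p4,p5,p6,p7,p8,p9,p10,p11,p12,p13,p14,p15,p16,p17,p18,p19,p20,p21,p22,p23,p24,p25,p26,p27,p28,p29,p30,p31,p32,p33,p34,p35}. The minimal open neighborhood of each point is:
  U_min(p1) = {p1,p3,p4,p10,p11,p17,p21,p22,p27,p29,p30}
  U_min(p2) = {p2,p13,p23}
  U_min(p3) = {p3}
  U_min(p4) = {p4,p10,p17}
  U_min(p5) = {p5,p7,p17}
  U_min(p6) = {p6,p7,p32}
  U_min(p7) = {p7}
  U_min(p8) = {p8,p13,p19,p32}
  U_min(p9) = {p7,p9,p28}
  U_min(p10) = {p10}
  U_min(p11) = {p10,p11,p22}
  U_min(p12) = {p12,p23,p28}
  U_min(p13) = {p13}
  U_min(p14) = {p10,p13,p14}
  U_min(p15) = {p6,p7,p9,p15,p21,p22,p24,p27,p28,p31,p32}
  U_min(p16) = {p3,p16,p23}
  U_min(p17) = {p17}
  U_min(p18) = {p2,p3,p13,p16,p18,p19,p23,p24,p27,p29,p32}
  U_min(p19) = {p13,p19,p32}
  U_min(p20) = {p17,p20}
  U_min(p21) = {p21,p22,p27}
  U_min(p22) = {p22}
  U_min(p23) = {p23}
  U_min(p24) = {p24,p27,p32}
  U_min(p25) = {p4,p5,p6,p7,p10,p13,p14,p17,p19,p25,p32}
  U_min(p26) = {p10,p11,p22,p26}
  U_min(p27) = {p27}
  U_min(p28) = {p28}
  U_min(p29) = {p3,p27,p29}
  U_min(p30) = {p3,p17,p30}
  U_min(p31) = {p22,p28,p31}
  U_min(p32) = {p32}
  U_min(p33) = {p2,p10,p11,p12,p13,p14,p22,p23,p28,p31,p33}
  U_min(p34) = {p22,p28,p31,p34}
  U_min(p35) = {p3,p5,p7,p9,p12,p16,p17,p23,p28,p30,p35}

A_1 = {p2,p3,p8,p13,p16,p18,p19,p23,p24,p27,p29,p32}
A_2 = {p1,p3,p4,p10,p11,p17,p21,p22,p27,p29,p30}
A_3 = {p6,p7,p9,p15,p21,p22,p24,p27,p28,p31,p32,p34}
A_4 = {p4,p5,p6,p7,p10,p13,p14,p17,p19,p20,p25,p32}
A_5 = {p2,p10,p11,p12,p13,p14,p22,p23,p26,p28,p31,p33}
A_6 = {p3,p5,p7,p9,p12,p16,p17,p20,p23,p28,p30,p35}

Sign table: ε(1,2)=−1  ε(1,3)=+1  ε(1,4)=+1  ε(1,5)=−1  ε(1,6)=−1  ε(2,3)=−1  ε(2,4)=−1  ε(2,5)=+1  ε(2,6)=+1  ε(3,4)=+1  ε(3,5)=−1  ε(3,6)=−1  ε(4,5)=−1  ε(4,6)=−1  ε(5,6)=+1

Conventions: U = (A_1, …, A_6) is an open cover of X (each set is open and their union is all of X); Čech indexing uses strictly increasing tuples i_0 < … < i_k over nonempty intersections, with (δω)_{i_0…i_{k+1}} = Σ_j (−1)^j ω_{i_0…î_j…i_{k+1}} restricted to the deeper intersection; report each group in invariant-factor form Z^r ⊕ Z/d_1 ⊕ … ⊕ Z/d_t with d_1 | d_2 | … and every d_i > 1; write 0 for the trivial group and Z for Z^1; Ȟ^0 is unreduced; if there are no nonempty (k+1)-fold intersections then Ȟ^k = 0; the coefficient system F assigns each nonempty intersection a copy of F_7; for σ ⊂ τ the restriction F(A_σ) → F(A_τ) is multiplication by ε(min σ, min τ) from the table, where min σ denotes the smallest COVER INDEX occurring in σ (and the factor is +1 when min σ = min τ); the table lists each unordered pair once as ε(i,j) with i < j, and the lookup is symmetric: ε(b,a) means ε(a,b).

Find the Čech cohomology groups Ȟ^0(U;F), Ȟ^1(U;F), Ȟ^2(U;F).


nerve simplices:
  A12={p3,p27,p29} A13={p24,p27,p32} A14={p13,p19,p32} A15={p2,p13,p23} A16={p3,p16,p23} A23={p21,p22,p27} A24={p4,p10,p17} A25={p10,p11,p22} A26={p3,p17,p30} A34={p6,p7,p32} A35={p22,p28,p31} A36={p7,p9,p28} A45={p10,p13,p14} A46={p5,p7,p17,p20} A56={p12,p23,p28}
  A123={p27} A126={p3} A134={p32} A145={p13} A156={p23} A235={p22} A245={p10} A246={p17} A346={p7} A356={p28}
C dims 6,15,10; δ0: rk_F7 5; δ1: rk_F7 10
degree 0: 6−5−0 = 1 → Ȟ^0 ≅ Z/7
degree 1: 15−10−5 = 0 → Ȟ^1 ≅ 0
degree 2: 10−0−10 = 0 → Ȟ^2 ≅ 0

Ȟ^0(U;F) ≅ Z/7, Ȟ^1(U;F) ≅ 0 and Ȟ^2(U;F) ≅ 0
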